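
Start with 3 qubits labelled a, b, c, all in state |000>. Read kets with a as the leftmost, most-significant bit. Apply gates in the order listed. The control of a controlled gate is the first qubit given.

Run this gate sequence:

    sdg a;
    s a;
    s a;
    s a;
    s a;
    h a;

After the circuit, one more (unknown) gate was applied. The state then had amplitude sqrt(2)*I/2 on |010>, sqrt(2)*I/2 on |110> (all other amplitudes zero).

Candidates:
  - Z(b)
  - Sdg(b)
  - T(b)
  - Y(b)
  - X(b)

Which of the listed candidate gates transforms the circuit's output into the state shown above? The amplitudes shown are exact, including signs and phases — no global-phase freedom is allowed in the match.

It was Y(b) that produced the state shown. Key observation: steps 2-5 multiply out to the identity, so the circuit reduces to the remaining gates.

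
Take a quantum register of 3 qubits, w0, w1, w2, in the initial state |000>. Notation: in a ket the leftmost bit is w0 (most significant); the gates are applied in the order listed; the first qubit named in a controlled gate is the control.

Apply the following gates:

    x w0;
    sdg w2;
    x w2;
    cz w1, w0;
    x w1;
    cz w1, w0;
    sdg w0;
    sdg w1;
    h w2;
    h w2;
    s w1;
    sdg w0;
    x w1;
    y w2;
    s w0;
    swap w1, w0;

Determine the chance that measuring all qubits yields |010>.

The probability of measuring |010> is 1.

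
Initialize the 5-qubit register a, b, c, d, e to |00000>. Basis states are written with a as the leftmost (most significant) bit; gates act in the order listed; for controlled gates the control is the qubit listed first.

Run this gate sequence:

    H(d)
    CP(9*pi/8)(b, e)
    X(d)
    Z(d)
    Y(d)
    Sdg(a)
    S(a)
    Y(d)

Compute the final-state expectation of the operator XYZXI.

The expectation value of XYZXI is 0. Key observation: steps 5-8 multiply out to the identity, so the circuit reduces to the remaining gates.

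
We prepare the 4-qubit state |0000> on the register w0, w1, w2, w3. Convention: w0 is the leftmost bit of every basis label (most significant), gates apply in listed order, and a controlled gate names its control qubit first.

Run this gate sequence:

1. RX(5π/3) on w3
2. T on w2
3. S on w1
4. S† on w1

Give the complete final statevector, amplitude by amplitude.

The final amplitudes are -sqrt(3)/2 on |0000>, -I/2 on |0001>, and 0 on every other basis state.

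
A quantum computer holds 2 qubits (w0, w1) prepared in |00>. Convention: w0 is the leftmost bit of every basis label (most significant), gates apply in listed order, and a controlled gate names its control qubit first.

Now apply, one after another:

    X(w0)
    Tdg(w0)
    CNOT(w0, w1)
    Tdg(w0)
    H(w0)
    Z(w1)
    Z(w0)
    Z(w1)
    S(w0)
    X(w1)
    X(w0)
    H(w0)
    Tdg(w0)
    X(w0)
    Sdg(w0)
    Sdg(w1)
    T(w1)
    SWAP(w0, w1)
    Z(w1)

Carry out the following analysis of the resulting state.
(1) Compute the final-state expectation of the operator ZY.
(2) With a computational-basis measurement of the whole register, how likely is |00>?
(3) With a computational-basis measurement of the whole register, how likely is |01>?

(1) The expectation value of ZY is sqrt(2)/2.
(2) The probability of measuring |00> is 1/2.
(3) A full measurement returns |01> with probability 1/2.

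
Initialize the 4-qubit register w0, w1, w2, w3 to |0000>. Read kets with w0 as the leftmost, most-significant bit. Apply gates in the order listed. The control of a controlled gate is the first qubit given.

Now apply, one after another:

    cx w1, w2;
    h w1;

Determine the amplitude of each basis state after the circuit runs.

After the circuit, the state carries amplitude sqrt(2)/2 on |0000>, sqrt(2)/2 on |0100>, and 0 on every other basis state.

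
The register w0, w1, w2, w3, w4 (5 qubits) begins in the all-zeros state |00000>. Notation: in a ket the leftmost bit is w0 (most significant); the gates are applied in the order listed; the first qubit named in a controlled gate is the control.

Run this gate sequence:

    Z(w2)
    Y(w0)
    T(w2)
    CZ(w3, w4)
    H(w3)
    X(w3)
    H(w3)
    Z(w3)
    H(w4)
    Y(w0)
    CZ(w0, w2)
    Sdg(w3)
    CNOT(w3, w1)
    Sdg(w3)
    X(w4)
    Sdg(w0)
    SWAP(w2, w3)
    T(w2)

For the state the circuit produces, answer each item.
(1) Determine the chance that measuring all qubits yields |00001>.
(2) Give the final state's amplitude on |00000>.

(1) The probability of measuring |00001> is 1/2.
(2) The final state's coefficient on |00000> equals sqrt(2)/2.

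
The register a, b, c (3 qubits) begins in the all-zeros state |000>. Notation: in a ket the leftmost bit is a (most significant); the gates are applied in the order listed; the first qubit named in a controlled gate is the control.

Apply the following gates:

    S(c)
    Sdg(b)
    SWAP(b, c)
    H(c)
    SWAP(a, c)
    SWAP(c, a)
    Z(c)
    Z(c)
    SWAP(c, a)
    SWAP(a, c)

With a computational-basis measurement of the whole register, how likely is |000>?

The probability of measuring |000> is 1/2. Key observation: steps 5-10 multiply out to the identity, so the circuit reduces to the remaining gates.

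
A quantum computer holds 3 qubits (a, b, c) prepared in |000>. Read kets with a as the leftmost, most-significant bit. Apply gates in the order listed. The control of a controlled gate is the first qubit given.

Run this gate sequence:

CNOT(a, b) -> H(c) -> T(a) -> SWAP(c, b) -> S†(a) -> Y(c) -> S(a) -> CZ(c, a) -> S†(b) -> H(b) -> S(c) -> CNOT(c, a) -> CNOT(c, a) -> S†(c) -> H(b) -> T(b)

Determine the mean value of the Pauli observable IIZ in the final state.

The observable IIZ averages to -1. Key observation: steps 10-15 multiply out to the identity, so the circuit reduces to the remaining gates.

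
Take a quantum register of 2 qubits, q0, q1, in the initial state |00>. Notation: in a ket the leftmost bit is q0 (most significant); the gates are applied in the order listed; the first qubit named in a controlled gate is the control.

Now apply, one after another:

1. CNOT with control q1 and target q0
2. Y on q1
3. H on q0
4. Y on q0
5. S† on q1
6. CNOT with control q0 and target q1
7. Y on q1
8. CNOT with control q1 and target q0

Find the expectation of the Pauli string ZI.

In the final state, ZI has expectation 1.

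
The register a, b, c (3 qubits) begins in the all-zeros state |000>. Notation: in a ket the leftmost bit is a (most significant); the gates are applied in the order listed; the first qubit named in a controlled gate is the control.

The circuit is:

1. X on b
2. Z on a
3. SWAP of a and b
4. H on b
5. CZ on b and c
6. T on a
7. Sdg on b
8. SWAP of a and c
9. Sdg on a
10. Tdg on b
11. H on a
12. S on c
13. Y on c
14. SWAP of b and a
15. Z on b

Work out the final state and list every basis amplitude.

The resulting statevector has amplitude exp(I*pi/4)/2 on |000>, 0 on |001>, -exp(I*pi/4)/2 on |010>, 0 on |011>, -I/2 on |100>, 0 on |101>, I/2 on |110>, 0 on |111>.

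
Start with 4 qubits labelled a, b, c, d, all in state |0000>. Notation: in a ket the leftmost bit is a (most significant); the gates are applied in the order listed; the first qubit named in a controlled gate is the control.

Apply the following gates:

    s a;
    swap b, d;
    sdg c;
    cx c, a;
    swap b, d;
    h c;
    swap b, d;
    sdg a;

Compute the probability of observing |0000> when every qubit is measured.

A full measurement returns |0000> with probability 1/2.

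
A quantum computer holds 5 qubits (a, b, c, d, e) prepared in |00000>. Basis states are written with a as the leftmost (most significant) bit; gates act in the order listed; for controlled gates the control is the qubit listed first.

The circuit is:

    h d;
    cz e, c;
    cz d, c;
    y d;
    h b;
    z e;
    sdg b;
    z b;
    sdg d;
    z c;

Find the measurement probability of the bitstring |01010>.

The probability of measuring |01010> is 1/4.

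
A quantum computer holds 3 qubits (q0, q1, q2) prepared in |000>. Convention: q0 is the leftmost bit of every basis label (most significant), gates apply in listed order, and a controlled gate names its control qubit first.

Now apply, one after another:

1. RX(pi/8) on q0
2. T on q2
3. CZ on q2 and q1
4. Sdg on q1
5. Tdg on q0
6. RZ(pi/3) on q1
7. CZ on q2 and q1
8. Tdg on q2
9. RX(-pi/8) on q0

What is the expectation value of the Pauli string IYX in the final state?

The expectation value of IYX is 0.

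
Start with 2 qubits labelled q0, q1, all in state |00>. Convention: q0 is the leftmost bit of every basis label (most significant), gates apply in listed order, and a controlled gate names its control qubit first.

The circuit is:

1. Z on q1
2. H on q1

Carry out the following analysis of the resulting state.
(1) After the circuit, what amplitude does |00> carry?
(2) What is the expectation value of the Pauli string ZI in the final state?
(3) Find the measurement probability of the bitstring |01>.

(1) |00> carries amplitude sqrt(2)/2 in the final state.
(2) The observable ZI averages to 1.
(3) A full measurement returns |01> with probability 1/2.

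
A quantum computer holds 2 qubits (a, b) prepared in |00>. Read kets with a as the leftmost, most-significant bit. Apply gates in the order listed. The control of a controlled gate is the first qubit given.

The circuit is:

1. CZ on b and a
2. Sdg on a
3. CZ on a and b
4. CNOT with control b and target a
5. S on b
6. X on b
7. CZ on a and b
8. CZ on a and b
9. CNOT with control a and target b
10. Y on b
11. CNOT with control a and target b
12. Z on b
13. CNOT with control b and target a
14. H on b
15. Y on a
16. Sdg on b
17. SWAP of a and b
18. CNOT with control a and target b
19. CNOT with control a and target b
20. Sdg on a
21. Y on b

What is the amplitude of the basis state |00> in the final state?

The final state's coefficient on |00> equals -sqrt(2)*I/2.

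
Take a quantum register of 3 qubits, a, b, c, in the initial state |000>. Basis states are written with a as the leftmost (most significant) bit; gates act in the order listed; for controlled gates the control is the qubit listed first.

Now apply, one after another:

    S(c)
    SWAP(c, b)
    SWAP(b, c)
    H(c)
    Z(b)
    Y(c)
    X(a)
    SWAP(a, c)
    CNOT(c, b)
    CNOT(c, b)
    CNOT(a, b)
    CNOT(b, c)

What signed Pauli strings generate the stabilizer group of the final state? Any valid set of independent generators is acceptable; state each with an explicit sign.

One valid set of independent stabilizer generators is -XXX, -ZIZ, -IZZ (any independent generating set of the same group is equally correct). Key observation: steps 9-10 multiply out to the identity, so the circuit reduces to the remaining gates.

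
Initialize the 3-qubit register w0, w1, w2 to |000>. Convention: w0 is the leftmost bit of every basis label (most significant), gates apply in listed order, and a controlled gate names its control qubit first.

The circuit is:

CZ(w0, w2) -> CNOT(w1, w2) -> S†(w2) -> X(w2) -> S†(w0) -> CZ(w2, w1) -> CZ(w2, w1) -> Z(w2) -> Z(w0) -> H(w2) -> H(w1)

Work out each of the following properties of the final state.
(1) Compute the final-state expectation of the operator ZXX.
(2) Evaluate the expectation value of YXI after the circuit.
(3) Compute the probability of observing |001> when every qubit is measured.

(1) In the final state, ZXX has expectation -1. Key observation: steps 6-7 multiply out to the identity, so the circuit reduces to the remaining gates.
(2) The observable YXI averages to 0.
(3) The probability of measuring |001> is 1/4.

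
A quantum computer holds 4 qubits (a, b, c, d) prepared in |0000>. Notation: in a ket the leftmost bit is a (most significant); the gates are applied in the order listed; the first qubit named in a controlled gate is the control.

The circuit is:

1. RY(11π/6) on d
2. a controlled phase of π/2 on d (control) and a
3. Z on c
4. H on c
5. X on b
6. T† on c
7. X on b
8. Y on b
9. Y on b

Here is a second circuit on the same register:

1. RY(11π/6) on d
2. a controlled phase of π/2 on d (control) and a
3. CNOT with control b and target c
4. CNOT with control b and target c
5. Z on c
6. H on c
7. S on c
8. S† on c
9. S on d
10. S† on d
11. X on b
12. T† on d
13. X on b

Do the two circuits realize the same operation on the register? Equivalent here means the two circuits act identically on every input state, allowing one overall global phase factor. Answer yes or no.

No, they are not equivalent — no single phase factor reconciles the two unitaries.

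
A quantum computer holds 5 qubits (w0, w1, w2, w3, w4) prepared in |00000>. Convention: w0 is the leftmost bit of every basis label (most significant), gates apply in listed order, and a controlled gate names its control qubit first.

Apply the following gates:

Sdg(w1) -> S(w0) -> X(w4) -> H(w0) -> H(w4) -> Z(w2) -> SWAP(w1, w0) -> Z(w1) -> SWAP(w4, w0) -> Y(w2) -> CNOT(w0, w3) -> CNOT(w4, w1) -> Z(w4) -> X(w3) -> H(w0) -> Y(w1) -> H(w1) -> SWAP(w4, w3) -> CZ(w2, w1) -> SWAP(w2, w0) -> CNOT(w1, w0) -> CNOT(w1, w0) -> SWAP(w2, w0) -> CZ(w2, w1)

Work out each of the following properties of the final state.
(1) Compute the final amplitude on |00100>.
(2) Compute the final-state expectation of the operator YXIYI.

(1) The amplitude on |00100> is 1/2. Key observation: steps 19-24 multiply out to the identity, so the circuit reduces to the remaining gates.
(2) The observable YXIYI averages to 0.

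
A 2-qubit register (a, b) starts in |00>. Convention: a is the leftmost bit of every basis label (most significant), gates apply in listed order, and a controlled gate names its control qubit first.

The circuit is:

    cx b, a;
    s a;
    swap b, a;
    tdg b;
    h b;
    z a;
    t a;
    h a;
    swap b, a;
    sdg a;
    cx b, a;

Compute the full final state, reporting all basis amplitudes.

The resulting statevector has amplitude 1/2 on |00>, -I/2 on |01>, -I/2 on |10>, 1/2 on |11>.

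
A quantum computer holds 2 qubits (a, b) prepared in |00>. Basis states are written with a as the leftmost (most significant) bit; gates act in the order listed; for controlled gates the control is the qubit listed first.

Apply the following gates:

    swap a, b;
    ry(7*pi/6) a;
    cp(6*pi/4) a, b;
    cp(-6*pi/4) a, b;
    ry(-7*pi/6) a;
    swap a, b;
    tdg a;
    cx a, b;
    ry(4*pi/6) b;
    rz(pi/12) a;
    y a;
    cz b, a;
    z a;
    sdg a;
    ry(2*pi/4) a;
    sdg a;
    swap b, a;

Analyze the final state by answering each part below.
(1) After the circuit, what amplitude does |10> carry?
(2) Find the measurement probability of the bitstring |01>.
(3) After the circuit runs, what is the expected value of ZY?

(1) |10> carries amplitude sqrt(6)*exp(23*I*pi/24)/4 in the final state. Key observation: steps 1-6 multiply out to the identity, so the circuit reduces to the remaining gates.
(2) Outcome |01> occurs with probability 1/8.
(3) The observable ZY averages to -1/2.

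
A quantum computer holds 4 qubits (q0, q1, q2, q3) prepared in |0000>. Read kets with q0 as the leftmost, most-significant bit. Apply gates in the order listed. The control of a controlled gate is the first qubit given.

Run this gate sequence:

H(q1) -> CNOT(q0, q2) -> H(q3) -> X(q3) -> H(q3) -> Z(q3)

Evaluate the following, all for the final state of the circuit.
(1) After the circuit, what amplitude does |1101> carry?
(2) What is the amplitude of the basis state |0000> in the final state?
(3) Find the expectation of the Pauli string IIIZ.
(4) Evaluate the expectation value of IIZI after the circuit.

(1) |1101> carries amplitude 0 in the final state.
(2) The final state's coefficient on |0000> equals sqrt(2)/2.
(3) The observable IIIZ averages to 1.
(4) The expectation value of IIZI is 1.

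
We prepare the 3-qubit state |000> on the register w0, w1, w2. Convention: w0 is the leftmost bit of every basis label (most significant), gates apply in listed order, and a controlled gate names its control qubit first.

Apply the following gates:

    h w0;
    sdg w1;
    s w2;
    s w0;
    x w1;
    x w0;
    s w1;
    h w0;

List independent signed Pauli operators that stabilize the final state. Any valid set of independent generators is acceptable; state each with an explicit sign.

The final state is stabilized by the group generated by +YII, -IZI, +IIZ; other independent generating sets are equally valid.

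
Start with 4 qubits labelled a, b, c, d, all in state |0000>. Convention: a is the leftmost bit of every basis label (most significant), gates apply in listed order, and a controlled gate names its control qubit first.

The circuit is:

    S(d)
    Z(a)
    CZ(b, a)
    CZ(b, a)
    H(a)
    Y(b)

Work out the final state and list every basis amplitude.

The final amplitudes are sqrt(2)*I/2 on |0100>, sqrt(2)*I/2 on |1100>, and 0 on every other basis state. Key observation: the block from step 3 through step 4 cancels to the identity and can be dropped.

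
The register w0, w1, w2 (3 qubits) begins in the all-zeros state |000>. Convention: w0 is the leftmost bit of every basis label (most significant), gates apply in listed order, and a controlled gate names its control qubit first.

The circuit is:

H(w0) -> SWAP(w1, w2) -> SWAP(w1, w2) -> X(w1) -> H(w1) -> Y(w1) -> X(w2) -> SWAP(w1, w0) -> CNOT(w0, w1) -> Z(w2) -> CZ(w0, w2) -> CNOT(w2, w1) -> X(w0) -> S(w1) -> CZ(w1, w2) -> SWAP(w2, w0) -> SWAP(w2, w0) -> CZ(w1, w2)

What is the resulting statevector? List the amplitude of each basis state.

After the circuit, the state carries amplitude 0 on |000>, I/2 on |001>, 0 on |010>, -1/2 on |011>, 0 on |100>, -I/2 on |101>, 0 on |110>, 1/2 on |111>. Key observation: steps 15-18 multiply out to the identity, so the circuit reduces to the remaining gates.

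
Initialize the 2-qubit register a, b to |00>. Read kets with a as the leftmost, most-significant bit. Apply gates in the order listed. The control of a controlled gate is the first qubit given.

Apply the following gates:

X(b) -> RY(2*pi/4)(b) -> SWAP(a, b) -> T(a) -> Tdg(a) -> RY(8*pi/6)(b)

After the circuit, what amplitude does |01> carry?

|01> carries amplitude -sqrt(6)/4 in the final state.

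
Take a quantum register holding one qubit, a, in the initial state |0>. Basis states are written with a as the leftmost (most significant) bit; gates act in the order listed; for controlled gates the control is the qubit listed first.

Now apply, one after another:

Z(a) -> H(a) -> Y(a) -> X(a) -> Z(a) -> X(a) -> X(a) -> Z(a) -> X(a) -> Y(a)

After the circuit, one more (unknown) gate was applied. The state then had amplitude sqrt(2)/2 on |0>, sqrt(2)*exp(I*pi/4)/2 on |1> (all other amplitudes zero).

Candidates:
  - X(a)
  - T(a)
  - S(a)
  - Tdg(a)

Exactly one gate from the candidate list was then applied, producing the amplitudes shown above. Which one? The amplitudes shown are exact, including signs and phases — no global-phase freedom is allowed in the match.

The unique candidate consistent with the amplitudes is T(a). Key observation: gates 4-9 undo each other exactly, leaving only the rest of the circuit to track.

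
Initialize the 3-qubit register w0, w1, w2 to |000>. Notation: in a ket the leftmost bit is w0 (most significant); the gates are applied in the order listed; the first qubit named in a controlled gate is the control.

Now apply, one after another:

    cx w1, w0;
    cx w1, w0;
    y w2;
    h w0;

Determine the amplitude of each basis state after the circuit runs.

The resulting statevector has amplitude sqrt(2)*I/2 on |001>, sqrt(2)*I/2 on |101>, and 0 on every other basis state. Key observation: the block from step 1 through step 2 cancels to the identity and can be dropped.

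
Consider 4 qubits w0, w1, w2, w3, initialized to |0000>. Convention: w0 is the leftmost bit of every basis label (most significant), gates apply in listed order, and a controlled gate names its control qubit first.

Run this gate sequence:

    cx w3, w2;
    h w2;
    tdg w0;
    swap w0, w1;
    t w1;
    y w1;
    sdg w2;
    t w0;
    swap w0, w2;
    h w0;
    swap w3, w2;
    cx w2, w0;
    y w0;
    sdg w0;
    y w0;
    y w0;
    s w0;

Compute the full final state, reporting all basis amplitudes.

The resulting statevector has amplitude 1/2 + I/2 on |0100>, -1/2 + I/2 on |1100>, and 0 on every other basis state. Key observation: steps 14-17 multiply out to the identity, so the circuit reduces to the remaining gates.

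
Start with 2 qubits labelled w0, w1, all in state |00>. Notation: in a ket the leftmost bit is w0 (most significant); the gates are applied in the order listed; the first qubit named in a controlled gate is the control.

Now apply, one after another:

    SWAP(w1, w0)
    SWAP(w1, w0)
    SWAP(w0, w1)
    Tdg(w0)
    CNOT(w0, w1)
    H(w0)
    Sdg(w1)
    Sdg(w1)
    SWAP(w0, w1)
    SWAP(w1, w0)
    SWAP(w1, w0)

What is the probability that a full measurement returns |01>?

A full measurement returns |01> with probability 1/2.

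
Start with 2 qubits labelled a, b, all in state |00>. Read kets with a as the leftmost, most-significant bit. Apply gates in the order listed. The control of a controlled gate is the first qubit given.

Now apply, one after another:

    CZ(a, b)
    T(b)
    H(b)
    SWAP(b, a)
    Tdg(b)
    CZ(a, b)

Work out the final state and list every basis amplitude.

The final amplitudes are sqrt(2)/2 on |00>, 0 on |01>, sqrt(2)/2 on |10>, 0 on |11>.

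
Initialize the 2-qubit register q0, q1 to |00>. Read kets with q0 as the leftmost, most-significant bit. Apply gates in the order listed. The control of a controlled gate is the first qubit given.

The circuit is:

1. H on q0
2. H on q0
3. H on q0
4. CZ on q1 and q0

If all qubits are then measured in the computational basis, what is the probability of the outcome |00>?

Outcome |00> occurs with probability 1/2. Key observation: gates 1-2 undo each other exactly, leaving only the rest of the circuit to track.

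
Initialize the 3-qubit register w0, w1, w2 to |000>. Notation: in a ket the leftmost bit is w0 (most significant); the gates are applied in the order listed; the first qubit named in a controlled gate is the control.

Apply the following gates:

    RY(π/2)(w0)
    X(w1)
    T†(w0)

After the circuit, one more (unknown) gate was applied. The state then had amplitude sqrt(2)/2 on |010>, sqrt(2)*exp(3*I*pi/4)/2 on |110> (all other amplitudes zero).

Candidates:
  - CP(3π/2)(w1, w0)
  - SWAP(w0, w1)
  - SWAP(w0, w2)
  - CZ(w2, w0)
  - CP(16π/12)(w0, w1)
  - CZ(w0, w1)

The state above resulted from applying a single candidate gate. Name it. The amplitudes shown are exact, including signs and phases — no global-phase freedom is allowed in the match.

The unique candidate consistent with the amplitudes is CZ(w0, w1).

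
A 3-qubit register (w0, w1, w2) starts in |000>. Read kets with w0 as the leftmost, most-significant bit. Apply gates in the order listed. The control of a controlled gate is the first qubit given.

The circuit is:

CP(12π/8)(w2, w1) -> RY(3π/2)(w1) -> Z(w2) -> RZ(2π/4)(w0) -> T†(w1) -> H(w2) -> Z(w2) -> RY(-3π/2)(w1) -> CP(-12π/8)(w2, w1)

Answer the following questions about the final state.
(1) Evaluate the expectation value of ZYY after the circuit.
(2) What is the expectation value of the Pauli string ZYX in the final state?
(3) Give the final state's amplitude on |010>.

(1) The expectation value of ZYY is -sqrt(2)/4.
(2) In the final state, ZYX has expectation -sqrt(2)/4.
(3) The amplitude on |010> is sqrt(2)*(-exp(3*I*pi/4) + I)/4.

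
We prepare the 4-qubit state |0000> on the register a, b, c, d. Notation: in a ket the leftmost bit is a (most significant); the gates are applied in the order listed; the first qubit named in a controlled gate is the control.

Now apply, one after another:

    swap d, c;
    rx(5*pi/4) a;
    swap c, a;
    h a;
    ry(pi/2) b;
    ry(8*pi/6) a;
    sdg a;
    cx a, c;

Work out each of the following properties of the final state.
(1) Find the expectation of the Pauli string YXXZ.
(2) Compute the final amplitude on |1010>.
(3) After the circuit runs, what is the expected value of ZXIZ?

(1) The expectation value of YXXZ is 1/2.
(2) |1010> carries amplitude -I*sqrt(2 - sqrt(2))/8 + sqrt(3)*I*sqrt(2 - sqrt(2))/8 in the final state.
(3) The observable ZXIZ averages to sqrt(3)/2.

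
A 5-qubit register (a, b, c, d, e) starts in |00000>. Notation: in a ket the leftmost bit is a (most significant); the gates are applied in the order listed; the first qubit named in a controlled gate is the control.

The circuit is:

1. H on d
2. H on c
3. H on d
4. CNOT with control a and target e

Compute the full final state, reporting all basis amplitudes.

After the circuit, the state carries amplitude sqrt(2)/2 on |00000>, sqrt(2)/2 on |00100>, and 0 on every other basis state.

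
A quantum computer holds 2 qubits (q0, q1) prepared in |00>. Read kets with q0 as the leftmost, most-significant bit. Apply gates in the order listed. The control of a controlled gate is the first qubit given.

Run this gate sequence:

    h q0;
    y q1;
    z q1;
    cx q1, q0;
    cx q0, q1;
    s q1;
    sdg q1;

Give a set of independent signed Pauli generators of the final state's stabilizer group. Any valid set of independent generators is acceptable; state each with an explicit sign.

One valid set of independent stabilizer generators is +XX, -ZZ (any independent generating set of the same group is equally correct).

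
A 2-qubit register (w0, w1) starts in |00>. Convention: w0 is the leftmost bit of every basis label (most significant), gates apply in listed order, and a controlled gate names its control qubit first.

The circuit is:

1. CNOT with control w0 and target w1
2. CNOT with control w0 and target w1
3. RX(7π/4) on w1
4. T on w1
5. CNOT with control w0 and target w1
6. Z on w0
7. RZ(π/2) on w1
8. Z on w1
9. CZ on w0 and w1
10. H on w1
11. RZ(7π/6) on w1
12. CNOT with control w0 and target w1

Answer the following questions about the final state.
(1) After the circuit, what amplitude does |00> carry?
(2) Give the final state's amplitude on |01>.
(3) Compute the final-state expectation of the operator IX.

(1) |00> carries amplitude sqrt(2)*(sqrt(2 - sqrt(2))*exp(5*I*pi/12) + sqrt(sqrt(2) + 2)*exp(I*pi/6))/4 in the final state.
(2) The amplitude on |01> is sqrt(2)*(-sqrt(sqrt(2) + 2)*exp(I*pi/3) + sqrt(2 - sqrt(2))*exp(7*I*pi/12))/4.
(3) In the final state, IX has expectation -sqrt(6)/4 - 1/4.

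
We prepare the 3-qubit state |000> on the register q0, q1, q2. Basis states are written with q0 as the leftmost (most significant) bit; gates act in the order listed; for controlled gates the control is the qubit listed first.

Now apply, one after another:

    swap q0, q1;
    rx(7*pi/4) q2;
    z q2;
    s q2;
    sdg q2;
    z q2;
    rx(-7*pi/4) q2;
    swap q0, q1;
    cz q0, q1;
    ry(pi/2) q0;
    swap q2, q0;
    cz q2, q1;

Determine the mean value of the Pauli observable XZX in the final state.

The expectation value of XZX is 0. Key observation: the block from step 1 through step 8 cancels to the identity and can be dropped.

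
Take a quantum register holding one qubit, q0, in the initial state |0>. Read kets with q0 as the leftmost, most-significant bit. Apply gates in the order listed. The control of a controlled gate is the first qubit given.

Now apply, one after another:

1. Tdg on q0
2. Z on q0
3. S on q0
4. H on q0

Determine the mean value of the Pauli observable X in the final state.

In the final state, X has expectation 1.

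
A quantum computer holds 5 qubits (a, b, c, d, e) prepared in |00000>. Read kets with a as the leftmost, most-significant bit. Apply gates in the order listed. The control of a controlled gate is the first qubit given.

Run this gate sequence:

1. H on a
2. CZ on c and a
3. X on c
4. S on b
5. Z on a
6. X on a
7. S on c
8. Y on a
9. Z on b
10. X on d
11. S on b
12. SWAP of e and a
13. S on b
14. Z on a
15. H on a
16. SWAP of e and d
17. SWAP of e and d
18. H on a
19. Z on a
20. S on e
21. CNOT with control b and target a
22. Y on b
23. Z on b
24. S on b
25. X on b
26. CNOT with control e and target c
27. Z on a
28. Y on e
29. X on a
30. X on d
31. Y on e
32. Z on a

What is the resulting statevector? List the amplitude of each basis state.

After the circuit, the state carries amplitude -sqrt(2)*I/2 on |10001>, -sqrt(2)/2 on |10100>, and 0 on every other basis state.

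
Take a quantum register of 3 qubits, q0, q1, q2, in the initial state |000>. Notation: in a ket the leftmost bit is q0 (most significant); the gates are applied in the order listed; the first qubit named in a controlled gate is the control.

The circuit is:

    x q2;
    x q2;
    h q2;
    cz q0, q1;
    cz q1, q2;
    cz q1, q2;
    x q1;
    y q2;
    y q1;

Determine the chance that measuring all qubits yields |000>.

A full measurement returns |000> with probability 1/2. Key observation: gates 5-6 undo each other exactly, leaving only the rest of the circuit to track.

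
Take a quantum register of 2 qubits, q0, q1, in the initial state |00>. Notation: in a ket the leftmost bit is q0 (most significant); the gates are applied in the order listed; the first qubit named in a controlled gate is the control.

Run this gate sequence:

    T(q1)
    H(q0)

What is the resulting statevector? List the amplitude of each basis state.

The resulting statevector has amplitude sqrt(2)/2 on |00>, 0 on |01>, sqrt(2)/2 on |10>, 0 on |11>.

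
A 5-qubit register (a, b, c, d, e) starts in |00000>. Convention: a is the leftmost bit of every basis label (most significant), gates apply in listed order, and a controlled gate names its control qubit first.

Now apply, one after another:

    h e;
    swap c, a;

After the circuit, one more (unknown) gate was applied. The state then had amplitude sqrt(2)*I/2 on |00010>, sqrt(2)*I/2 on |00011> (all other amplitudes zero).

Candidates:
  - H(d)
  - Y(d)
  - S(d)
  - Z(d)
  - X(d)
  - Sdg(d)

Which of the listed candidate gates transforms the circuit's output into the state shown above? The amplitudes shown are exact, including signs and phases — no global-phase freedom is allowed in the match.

The applied gate was Y(d).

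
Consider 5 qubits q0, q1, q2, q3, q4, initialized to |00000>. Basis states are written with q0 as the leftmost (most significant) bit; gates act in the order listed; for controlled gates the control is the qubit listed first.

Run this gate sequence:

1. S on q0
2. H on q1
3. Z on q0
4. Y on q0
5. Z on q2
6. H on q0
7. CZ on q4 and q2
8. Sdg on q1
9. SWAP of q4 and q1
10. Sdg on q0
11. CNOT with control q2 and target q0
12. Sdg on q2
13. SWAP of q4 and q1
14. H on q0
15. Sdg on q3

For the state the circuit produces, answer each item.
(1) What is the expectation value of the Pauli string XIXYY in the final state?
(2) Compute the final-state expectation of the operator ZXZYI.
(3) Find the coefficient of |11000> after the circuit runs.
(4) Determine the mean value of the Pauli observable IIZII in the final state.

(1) In the final state, XIXYY has expectation 0.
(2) The expectation value of ZXZYI is 0.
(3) The amplitude on |11000> is sqrt(2)*(1 - I)/4.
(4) The observable IIZII averages to 1.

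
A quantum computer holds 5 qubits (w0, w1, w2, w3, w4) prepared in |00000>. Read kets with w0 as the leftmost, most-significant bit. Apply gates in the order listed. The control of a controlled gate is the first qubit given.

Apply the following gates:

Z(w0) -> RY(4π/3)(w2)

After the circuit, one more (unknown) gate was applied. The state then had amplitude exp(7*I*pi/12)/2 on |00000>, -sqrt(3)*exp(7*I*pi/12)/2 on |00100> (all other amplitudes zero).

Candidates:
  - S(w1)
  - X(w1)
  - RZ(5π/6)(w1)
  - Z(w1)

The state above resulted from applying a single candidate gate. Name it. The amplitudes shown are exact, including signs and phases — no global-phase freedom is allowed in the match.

The applied gate was RZ(5π/6)(w1).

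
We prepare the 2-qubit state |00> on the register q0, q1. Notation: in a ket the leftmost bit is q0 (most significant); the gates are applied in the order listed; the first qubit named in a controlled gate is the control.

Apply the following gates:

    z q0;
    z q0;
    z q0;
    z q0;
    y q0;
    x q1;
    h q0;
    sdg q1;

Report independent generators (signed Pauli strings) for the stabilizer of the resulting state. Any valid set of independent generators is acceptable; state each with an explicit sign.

The final state is stabilized by the group generated by -XI, -IZ; other independent generating sets are equally valid.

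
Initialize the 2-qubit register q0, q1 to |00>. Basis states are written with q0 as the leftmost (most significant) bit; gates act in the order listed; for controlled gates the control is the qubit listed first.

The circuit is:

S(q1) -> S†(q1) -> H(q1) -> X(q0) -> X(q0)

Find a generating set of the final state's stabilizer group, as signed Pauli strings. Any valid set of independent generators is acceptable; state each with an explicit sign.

The final state is stabilized by the group generated by +IX, +ZI; other independent generating sets are equally valid.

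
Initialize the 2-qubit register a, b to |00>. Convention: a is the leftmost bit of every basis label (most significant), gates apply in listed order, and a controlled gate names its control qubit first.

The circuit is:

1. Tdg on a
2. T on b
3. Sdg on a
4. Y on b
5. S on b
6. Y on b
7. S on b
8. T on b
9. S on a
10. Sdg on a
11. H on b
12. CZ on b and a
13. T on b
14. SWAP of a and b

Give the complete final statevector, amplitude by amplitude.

After the circuit, the state carries amplitude sqrt(2)*I/2 on |00>, 0 on |01>, sqrt(2)*exp(3*I*pi/4)/2 on |10>, 0 on |11>. Key observation: gates 9-10 undo each other exactly, leaving only the rest of the circuit to track.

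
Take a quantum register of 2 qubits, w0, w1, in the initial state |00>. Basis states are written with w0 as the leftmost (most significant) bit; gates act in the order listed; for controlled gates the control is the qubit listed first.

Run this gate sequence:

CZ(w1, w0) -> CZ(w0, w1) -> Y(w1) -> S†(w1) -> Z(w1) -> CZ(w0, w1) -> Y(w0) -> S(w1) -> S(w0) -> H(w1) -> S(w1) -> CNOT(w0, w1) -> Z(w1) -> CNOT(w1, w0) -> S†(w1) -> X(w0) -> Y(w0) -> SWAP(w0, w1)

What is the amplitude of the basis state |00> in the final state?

The final state's coefficient on |00> equals 0.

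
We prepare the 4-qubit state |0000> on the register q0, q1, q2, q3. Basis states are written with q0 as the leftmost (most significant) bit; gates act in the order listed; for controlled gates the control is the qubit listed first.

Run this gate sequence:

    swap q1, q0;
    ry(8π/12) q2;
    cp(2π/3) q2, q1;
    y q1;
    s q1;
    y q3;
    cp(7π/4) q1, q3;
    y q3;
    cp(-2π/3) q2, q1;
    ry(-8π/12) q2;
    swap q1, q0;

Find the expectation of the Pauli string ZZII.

The expectation value of ZZII is -1.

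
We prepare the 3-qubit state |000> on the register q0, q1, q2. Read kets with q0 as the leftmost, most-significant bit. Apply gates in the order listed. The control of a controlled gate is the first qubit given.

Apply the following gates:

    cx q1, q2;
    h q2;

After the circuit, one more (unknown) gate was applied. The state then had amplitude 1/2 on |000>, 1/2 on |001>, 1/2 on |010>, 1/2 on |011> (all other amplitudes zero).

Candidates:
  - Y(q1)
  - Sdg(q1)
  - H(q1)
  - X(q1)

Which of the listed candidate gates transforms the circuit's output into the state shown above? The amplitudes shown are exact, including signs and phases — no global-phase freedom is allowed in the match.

It was H(q1) that produced the state shown.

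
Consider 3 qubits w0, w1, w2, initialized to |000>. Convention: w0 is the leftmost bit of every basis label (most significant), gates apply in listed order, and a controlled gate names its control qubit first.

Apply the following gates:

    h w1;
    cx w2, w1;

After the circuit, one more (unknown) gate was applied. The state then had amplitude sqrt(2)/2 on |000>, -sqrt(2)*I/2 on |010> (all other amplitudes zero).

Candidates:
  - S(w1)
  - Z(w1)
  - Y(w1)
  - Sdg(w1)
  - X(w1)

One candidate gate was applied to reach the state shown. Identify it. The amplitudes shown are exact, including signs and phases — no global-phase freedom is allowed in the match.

The applied gate was Sdg(w1).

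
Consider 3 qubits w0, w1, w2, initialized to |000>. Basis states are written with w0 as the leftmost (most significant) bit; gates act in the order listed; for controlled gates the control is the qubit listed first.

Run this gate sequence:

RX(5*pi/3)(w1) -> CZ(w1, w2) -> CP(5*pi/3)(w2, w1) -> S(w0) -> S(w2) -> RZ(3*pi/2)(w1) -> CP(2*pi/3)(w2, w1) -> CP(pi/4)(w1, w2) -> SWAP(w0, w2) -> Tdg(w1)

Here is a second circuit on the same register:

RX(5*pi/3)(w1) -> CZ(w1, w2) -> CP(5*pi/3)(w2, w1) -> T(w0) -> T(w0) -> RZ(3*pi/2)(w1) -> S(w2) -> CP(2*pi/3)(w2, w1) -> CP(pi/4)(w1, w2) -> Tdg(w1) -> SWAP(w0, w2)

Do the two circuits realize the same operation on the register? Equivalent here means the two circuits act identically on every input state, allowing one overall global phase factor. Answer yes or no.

Yes: on every input state the two circuits agree up to one overall phase factor.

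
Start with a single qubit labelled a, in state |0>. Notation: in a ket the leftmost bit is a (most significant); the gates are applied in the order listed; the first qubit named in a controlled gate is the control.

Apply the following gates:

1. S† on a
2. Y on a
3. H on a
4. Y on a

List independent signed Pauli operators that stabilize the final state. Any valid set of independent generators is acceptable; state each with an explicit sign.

The stabilizer group can be generated by +X, among other valid generating sets.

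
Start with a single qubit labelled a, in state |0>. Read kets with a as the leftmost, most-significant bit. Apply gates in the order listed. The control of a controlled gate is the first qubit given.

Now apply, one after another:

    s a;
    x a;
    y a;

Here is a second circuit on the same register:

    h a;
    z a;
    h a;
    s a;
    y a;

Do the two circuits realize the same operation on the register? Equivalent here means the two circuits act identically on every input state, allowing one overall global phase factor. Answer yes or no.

No: there is an input state on which the two circuits produce genuinely different outputs (not merely differing by a phase).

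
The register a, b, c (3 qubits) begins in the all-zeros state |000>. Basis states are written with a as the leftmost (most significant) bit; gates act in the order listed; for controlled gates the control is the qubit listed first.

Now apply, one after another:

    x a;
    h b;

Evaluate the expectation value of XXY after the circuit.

In the final state, XXY has expectation 0.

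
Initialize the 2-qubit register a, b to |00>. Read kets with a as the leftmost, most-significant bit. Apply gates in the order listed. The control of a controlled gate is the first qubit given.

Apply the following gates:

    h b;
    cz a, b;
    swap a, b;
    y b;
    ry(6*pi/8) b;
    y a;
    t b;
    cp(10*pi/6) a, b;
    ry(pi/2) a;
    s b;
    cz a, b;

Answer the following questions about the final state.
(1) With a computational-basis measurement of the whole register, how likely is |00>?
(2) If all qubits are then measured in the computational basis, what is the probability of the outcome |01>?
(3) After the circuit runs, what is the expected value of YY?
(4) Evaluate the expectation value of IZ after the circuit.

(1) Outcome |00> occurs with probability sqrt(2)/4 + 1/2.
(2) A full measurement returns |01> with probability 3/8 - 3*sqrt(2)/16.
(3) The observable YY averages to 1/8 + sqrt(3)/8.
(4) The observable IZ averages to sqrt(2)/2.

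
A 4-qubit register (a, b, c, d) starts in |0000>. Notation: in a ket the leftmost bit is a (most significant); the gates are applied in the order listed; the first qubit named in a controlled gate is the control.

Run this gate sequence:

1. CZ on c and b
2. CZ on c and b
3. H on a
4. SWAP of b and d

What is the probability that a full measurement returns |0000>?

Outcome |0000> occurs with probability 1/2. Key observation: steps 1-2 multiply out to the identity, so the circuit reduces to the remaining gates.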